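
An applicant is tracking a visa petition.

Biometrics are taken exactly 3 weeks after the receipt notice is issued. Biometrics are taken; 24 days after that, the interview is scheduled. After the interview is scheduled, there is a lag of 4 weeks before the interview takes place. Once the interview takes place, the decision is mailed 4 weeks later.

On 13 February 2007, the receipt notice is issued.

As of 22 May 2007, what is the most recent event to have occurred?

The receipt notice is issued: Feb 13, 2007.
Biometrics are taken: Feb 13, 2007 + 3 weeks = Mar 6, 2007.
The interview is scheduled: Mar 6, 2007 + 24 days = Mar 30, 2007.
The interview takes place: Mar 30, 2007 + 4 weeks = Apr 27, 2007.
The decision is mailed: Apr 27, 2007 + 4 weeks = May 25, 2007.
May 22, 2007 falls between when the interview takes place (Apr 27, 2007) and when the decision is mailed (May 25, 2007).

The interview takes place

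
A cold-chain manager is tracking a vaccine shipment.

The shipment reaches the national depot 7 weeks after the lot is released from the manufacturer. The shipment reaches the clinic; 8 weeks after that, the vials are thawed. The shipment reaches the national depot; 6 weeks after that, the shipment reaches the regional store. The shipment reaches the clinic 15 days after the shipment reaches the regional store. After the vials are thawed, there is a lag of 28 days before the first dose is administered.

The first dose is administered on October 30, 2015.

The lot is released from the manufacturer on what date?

The first dose is administered: Oct 30, 2015.
The vials are thawed: Oct 30, 2015 − 28 days = Oct 2, 2015.
The shipment reaches the clinic: Oct 2, 2015 − 8 weeks = Aug 7, 2015.
The shipment reaches the regional store: Aug 7, 2015 − 15 days = Jul 23, 2015.
The shipment reaches the national depot: Jul 23, 2015 − 6 weeks = Jun 11, 2015.
The lot is released from the manufacturer: Jun 11, 2015 − 7 weeks = Apr 23, 2015.

April 23, 2015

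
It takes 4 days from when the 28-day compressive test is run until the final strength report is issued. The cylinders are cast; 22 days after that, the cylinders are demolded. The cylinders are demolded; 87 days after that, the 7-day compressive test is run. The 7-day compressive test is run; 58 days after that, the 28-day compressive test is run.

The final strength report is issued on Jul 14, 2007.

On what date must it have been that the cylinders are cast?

The final strength report is issued: Jul 14, 2007.
The 28-day compressive test is run: Jul 14, 2007 − 4 days = Jul 10, 2007.
The 7-day compressive test is run: Jul 10, 2007 − 58 days = May 13, 2007.
The cylinders are demolded: May 13, 2007 − 87 days = Feb 15, 2007.
The cylinders are cast: Feb 15, 2007 − 22 days = Jan 24, 2007.

Jan 24, 2007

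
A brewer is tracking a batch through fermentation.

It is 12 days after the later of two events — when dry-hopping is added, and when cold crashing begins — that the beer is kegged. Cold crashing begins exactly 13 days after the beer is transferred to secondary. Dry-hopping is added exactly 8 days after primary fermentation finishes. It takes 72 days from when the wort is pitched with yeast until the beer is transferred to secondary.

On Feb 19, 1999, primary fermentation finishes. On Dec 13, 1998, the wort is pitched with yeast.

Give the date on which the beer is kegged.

Primary fermentation finishes: Feb 19, 1999.
Dry-hopping is added: Feb 19, 1999 + 8 days = Feb 27, 1999.
The wort is pitched with yeast: Dec 13, 1998.
The beer is transferred to secondary: Dec 13, 1998 + 72 days = Feb 23, 1999.
Cold crashing begins: Feb 23, 1999 + 13 days = Mar 8, 1999.
Both prerequisites met — dry-hopping is added (Feb 27, 1999), cold crashing begins (Mar 8, 1999); the later is Mar 8, 1999.
The beer is kegged: Mar 8, 1999 + 12 days = Mar 20, 1999.

Mar 20, 1999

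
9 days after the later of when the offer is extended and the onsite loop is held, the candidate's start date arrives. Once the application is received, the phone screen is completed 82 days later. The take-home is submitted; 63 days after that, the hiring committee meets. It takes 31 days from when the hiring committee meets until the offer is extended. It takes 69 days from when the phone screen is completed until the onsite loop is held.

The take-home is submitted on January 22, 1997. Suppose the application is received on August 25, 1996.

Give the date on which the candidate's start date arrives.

The take-home is submitted: Jan 22, 1997.
The hiring committee meets: Jan 22, 1997 + 63 days = Mar 26, 1997.
The offer is extended: Mar 26, 1997 + 31 days = Apr 26, 1997.
The application is received: Aug 25, 1996.
The phone screen is completed: Aug 25, 1996 + 82 days = Nov 15, 1996.
The onsite loop is held: Nov 15, 1996 + 69 days = Jan 23, 1997.
Both prerequisites met — the offer is extended (Apr 26, 1997), the onsite loop is held (Jan 23, 1997); the later is Apr 26, 1997.
The candidate's start date arrives: Apr 26, 1997 + 9 days = May 5, 1997.

May 5, 1997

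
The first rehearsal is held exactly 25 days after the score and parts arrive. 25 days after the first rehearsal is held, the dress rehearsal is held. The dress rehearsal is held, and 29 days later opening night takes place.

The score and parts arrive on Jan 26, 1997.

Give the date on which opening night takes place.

Apr 15, 1997

The score and parts arrive: Jan 26, 1997.
The first rehearsal is held: Jan 26, 1997 + 25 days = Feb 20, 1997.
The dress rehearsal is held: Feb 20, 1997 + 25 days = Mar 17, 1997.
Opening night takes place: Mar 17, 1997 + 29 days = Apr 15, 1997.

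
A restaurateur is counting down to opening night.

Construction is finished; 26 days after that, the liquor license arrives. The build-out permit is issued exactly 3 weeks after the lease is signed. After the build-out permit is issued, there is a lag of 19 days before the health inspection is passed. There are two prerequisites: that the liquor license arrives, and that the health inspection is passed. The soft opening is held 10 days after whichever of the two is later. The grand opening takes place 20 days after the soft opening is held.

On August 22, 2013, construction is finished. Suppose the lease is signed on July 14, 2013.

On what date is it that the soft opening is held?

Construction is finished: Aug 22, 2013.
The liquor license arrives: Aug 22, 2013 + 26 days = Sep 17, 2013.
The lease is signed: Jul 14, 2013.
The build-out permit is issued: Jul 14, 2013 + 3 weeks = Aug 4, 2013.
The health inspection is passed: Aug 4, 2013 + 19 days = Aug 23, 2013.
Both prerequisites met — the liquor license arrives (Sep 17, 2013), the health inspection is passed (Aug 23, 2013); the later is Sep 17, 2013.
The soft opening is held: Sep 17, 2013 + 10 days = Sep 27, 2013.

September 27, 2013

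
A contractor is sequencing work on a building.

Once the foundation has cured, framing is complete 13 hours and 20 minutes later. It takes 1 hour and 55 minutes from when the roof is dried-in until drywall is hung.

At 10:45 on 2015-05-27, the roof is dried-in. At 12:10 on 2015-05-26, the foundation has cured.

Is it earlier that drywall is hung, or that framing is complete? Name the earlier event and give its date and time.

The roof is dried-in: 10:45 May 27, 2015.
Drywall is hung: 10:45 May 27, 2015 + 1h55m = 12:40 May 27, 2015.
The foundation has cured: 12:10 May 26, 2015.
Framing is complete: 12:10 May 26, 2015 + 13h20m = 01:30 May 27, 2015.
Comparing: drywall is hung at 12:40 May 27, 2015 vs framing is complete at 01:30 May 27, 2015. Earlier: framing is complete.

Framing is complete — 01:30 on 2015-05-27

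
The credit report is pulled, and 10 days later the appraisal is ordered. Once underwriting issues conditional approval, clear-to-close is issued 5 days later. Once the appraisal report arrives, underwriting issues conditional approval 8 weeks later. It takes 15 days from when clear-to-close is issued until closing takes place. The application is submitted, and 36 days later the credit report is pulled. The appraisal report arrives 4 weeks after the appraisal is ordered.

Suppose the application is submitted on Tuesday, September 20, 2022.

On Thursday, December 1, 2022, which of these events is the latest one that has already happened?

The application is submitted: Sep 20, 2022.
The credit report is pulled: Sep 20, 2022 + 36 days = Oct 26, 2022.
The appraisal is ordered: Oct 26, 2022 + 10 days = Nov 5, 2022.
The appraisal report arrives: Nov 5, 2022 + 4 weeks = Dec 3, 2022.
Underwriting issues conditional approval: Dec 3, 2022 + 8 weeks = Jan 28, 2023.
Clear-to-close is issued: Jan 28, 2023 + 5 days = Feb 2, 2023.
Closing takes place: Feb 2, 2023 + 15 days = Feb 17, 2023.
Dec 1, 2022 falls between when the appraisal is ordered (Nov 5, 2022) and when the appraisal report arrives (Dec 3, 2022).

The appraisal is ordered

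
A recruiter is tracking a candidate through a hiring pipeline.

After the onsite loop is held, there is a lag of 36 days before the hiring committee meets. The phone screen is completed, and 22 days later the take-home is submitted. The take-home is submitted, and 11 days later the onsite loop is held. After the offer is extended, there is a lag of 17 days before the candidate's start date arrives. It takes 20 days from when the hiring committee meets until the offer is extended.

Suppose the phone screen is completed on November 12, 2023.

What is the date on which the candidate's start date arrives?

The phone screen is completed: Nov 12, 2023.
The take-home is submitted: Nov 12, 2023 + 22 days = Dec 4, 2023.
The onsite loop is held: Dec 4, 2023 + 11 days = Dec 15, 2023.
The hiring committee meets: Dec 15, 2023 + 36 days = Jan 20, 2024.
The offer is extended: Jan 20, 2024 + 20 days = Feb 9, 2024.
The candidate's start date arrives: Feb 9, 2024 + 17 days = Feb 26, 2024.

February 26, 2024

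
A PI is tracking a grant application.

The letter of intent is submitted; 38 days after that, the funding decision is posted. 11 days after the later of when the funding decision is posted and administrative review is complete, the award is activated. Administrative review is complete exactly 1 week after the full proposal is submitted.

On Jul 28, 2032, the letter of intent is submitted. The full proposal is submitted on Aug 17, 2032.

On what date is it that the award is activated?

Sep 15, 2032

The letter of intent is submitted: Jul 28, 2032.
The funding decision is posted: Jul 28, 2032 + 38 days = Sep 4, 2032.
The full proposal is submitted: Aug 17, 2032.
Administrative review is complete: Aug 17, 2032 + 1 week = Aug 24, 2032.
Both prerequisites met — the funding decision is posted (Sep 4, 2032), administrative review is complete (Aug 24, 2032); the later is Sep 4, 2032.
The award is activated: Sep 4, 2032 + 11 days = Sep 15, 2032.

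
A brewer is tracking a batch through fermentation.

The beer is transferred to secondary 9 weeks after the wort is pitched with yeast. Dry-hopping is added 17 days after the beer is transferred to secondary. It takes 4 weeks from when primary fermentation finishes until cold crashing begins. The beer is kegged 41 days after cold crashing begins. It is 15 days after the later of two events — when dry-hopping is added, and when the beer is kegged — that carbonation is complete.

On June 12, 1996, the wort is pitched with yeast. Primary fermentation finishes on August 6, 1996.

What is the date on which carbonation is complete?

The wort is pitched with yeast: Jun 12, 1996.
The beer is transferred to secondary: Jun 12, 1996 + 9 weeks = Aug 14, 1996.
Dry-hopping is added: Aug 14, 1996 + 17 days = Aug 31, 1996.
Primary fermentation finishes: Aug 6, 1996.
Cold crashing begins: Aug 6, 1996 + 4 weeks = Sep 3, 1996.
The beer is kegged: Sep 3, 1996 + 41 days = Oct 14, 1996.
Both prerequisites met — dry-hopping is added (Aug 31, 1996), the beer is kegged (Oct 14, 1996); the later is Oct 14, 1996.
Carbonation is complete: Oct 14, 1996 + 15 days = Oct 29, 1996.

October 29, 1996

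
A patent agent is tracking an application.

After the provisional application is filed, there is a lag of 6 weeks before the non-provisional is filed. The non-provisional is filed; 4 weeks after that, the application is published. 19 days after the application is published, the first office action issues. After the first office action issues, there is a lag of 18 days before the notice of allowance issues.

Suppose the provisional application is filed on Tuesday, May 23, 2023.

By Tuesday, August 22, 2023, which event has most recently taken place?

The provisional application is filed: May 23, 2023.
The non-provisional is filed: May 23, 2023 + 6 weeks = Jul 4, 2023.
The application is published: Jul 4, 2023 + 4 weeks = Aug 1, 2023.
The first office action issues: Aug 1, 2023 + 19 days = Aug 20, 2023.
The notice of allowance issues: Aug 20, 2023 + 18 days = Sep 7, 2023.
Aug 22, 2023 falls between when the first office action issues (Aug 20, 2023) and when the notice of allowance issues (Sep 7, 2023).

The first office action issues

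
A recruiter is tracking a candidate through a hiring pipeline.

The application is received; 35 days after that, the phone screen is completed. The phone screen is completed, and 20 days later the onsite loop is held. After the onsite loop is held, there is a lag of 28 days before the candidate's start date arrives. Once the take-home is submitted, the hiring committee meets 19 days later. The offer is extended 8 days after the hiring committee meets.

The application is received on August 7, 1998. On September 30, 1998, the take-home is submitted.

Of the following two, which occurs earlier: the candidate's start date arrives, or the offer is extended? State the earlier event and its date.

The offer is extended — October 27, 1998

The application is received: Aug 7, 1998.
The phone screen is completed: Aug 7, 1998 + 35 days = Sep 11, 1998.
The onsite loop is held: Sep 11, 1998 + 20 days = Oct 1, 1998.
The candidate's start date arrives: Oct 1, 1998 + 28 days = Oct 29, 1998.
The take-home is submitted: Sep 30, 1998.
The hiring committee meets: Sep 30, 1998 + 19 days = Oct 19, 1998.
The offer is extended: Oct 19, 1998 + 8 days = Oct 27, 1998.
Comparing: the candidate's start date arrives on Oct 29, 1998 vs the offer is extended on Oct 27, 1998. Earlier: the offer is extended.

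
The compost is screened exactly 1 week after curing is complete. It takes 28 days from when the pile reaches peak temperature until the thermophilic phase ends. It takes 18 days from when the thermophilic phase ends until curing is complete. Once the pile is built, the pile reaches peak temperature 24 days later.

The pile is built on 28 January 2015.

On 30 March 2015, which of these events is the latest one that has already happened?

The pile is built: Jan 28, 2015.
The pile reaches peak temperature: Jan 28, 2015 + 24 days = Feb 21, 2015.
The thermophilic phase ends: Feb 21, 2015 + 28 days = Mar 21, 2015.
Curing is complete: Mar 21, 2015 + 18 days = Apr 8, 2015.
The compost is screened: Apr 8, 2015 + 1 week = Apr 15, 2015.
Mar 30, 2015 falls between when the thermophilic phase ends (Mar 21, 2015) and when curing is complete (Apr 8, 2015).

The thermophilic phase ends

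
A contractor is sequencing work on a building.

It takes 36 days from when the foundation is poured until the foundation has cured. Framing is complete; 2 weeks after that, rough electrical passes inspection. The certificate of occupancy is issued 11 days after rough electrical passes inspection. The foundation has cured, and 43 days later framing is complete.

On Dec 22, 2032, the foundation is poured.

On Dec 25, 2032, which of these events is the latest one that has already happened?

The foundation is poured

The foundation is poured: Dec 22, 2032.
The foundation has cured: Dec 22, 2032 + 36 days = Jan 27, 2033.
Framing is complete: Jan 27, 2033 + 43 days = Mar 11, 2033.
Rough electrical passes inspection: Mar 11, 2033 + 2 weeks = Mar 25, 2033.
The certificate of occupancy is issued: Mar 25, 2033 + 11 days = Apr 5, 2033.
Dec 25, 2032 falls between when the foundation is poured (Dec 22, 2032) and when the foundation has cured (Jan 27, 2033).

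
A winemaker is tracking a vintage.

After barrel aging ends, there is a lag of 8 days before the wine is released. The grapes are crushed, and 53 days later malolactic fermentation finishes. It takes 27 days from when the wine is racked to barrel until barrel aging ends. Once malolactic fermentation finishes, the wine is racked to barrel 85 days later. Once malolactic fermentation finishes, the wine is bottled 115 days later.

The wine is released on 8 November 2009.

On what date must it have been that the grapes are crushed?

The wine is released: Nov 8, 2009.
Barrel aging ends: Nov 8, 2009 − 8 days = Oct 31, 2009.
The wine is racked to barrel: Oct 31, 2009 − 27 days = Oct 4, 2009.
Malolactic fermentation finishes: Oct 4, 2009 − 85 days = Jul 11, 2009.
The grapes are crushed: Jul 11, 2009 − 53 days = May 19, 2009.

19 May 2009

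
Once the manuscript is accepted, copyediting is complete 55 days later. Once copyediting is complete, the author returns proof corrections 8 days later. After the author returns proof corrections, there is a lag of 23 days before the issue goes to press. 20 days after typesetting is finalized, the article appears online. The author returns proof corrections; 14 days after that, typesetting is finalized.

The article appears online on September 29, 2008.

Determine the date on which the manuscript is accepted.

The article appears online: Sep 29, 2008.
Typesetting is finalized: Sep 29, 2008 − 20 days = Sep 9, 2008.
The author returns proof corrections: Sep 9, 2008 − 14 days = Aug 26, 2008.
Copyediting is complete: Aug 26, 2008 − 8 days = Aug 18, 2008.
The manuscript is accepted: Aug 18, 2008 − 55 days = Jun 24, 2008.

June 24, 2008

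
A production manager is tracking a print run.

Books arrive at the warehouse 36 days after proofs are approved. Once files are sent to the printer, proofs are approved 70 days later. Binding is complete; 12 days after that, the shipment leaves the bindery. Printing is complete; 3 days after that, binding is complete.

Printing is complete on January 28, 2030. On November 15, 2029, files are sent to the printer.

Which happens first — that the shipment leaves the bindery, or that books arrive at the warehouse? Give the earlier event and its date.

The shipment leaves the bindery — February 12, 2030

Printing is complete: Jan 28, 2030.
Binding is complete: Jan 28, 2030 + 3 days = Jan 31, 2030.
The shipment leaves the bindery: Jan 31, 2030 + 12 days = Feb 12, 2030.
Files are sent to the printer: Nov 15, 2029.
Proofs are approved: Nov 15, 2029 + 70 days = Jan 24, 2030.
Books arrive at the warehouse: Jan 24, 2030 + 36 days = Mar 1, 2030.
Comparing: the shipment leaves the bindery on Feb 12, 2030 vs books arrive at the warehouse on Mar 1, 2030. Earlier: the shipment leaves the bindery.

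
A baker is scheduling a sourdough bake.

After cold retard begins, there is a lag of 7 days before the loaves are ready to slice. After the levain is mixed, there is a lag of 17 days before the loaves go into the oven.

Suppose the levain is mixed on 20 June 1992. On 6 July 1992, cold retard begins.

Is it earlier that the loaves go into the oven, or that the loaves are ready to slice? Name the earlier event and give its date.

The loaves go into the oven — 7 July 1992

The levain is mixed: Jun 20, 1992.
The loaves go into the oven: Jun 20, 1992 + 17 days = Jul 7, 1992.
Cold retard begins: Jul 6, 1992.
The loaves are ready to slice: Jul 6, 1992 + 7 days = Jul 13, 1992.
Comparing: the loaves go into the oven on Jul 7, 1992 vs the loaves are ready to slice on Jul 13, 1992. Earlier: the loaves go into the oven.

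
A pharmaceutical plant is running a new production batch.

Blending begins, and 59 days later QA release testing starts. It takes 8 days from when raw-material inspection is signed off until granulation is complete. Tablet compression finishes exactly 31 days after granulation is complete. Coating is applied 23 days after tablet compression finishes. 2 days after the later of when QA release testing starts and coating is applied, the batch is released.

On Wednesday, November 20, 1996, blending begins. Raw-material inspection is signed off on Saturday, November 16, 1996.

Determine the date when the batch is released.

Blending begins: Nov 20, 1996.
QA release testing starts: Nov 20, 1996 + 59 days = Jan 18, 1997.
Raw-material inspection is signed off: Nov 16, 1996.
Granulation is complete: Nov 16, 1996 + 8 days = Nov 24, 1996.
Tablet compression finishes: Nov 24, 1996 + 31 days = Dec 25, 1996.
Coating is applied: Dec 25, 1996 + 23 days = Jan 17, 1997.
Both prerequisites met — QA release testing starts (Jan 18, 1997), coating is applied (Jan 17, 1997); the later is Jan 18, 1997.
The batch is released: Jan 18, 1997 + 2 days = Jan 20, 1997.

Monday, January 20, 1997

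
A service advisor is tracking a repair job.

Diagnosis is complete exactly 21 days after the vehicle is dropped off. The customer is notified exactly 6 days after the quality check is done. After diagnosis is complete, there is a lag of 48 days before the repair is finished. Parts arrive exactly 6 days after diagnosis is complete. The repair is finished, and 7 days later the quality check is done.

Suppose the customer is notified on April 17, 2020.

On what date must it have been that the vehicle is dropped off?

The customer is notified: Apr 17, 2020.
The quality check is done: Apr 17, 2020 − 6 days = Apr 11, 2020.
The repair is finished: Apr 11, 2020 − 7 days = Apr 4, 2020.
Diagnosis is complete: Apr 4, 2020 − 48 days = Feb 16, 2020.
The vehicle is dropped off: Feb 16, 2020 − 21 days = Jan 26, 2020.

January 26, 2020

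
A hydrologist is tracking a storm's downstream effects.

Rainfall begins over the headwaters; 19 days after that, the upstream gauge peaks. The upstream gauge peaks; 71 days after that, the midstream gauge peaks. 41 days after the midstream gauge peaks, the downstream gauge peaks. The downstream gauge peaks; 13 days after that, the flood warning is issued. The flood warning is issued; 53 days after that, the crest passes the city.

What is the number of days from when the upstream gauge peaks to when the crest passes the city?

Causal path: the upstream gauge peaks → the midstream gauge peaks → the downstream gauge peaks → the flood warning is issued → the crest passes the city.
Total delay along the path: 71 + 41 + 13 + 53 = 178 days.

178 days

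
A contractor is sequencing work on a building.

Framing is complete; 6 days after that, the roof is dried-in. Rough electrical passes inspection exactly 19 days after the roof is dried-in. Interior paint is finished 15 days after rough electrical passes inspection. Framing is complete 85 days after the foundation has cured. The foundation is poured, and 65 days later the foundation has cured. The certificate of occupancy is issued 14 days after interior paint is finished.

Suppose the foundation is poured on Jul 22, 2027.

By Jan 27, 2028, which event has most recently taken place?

The foundation is poured: Jul 22, 2027.
The foundation has cured: Jul 22, 2027 + 65 days = Sep 25, 2027.
Framing is complete: Sep 25, 2027 + 85 days = Dec 19, 2027.
The roof is dried-in: Dec 19, 2027 + 6 days = Dec 25, 2027.
Rough electrical passes inspection: Dec 25, 2027 + 19 days = Jan 13, 2028.
Interior paint is finished: Jan 13, 2028 + 15 days = Jan 28, 2028.
The certificate of occupancy is issued: Jan 28, 2028 + 14 days = Feb 11, 2028.
Jan 27, 2028 falls between when rough electrical passes inspection (Jan 13, 2028) and when interior paint is finished (Jan 28, 2028).

Rough electrical passes inspection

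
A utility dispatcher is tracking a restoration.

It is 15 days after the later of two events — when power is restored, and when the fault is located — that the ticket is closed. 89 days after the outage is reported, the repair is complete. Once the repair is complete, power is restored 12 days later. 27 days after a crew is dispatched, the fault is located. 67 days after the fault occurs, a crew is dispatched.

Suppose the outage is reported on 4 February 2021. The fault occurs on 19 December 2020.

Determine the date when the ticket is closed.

31 May 2021

The outage is reported: Feb 4, 2021.
The repair is complete: Feb 4, 2021 + 89 days = May 4, 2021.
Power is restored: May 4, 2021 + 12 days = May 16, 2021.
The fault occurs: Dec 19, 2020.
A crew is dispatched: Dec 19, 2020 + 67 days = Feb 24, 2021.
The fault is located: Feb 24, 2021 + 27 days = Mar 23, 2021.
Both prerequisites met — power is restored (May 16, 2021), the fault is located (Mar 23, 2021); the later is May 16, 2021.
The ticket is closed: May 16, 2021 + 15 days = May 31, 2021.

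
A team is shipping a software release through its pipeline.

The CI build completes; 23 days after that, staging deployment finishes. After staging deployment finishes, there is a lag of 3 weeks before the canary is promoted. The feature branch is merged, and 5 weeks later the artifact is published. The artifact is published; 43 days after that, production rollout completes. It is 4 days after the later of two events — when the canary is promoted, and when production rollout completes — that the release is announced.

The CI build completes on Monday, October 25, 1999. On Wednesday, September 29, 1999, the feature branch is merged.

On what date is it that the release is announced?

The CI build completes: Oct 25, 1999.
Staging deployment finishes: Oct 25, 1999 + 23 days = Nov 17, 1999.
The canary is promoted: Nov 17, 1999 + 3 weeks = Dec 8, 1999.
The feature branch is merged: Sep 29, 1999.
The artifact is published: Sep 29, 1999 + 5 weeks = Nov 3, 1999.
Production rollout completes: Nov 3, 1999 + 43 days = Dec 16, 1999.
Both prerequisites met — the canary is promoted (Dec 8, 1999), production rollout completes (Dec 16, 1999); the later is Dec 16, 1999.
The release is announced: Dec 16, 1999 + 4 days = Dec 20, 1999.

Monday, December 20, 1999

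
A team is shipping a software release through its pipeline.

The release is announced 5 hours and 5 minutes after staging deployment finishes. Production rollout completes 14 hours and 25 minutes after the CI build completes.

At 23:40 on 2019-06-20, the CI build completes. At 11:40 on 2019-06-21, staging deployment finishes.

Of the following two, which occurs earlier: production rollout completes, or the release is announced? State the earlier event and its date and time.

The CI build completes: 23:40 Jun 20, 2019.
Production rollout completes: 23:40 Jun 20, 2019 + 14h25m = 14:05 Jun 21, 2019.
Staging deployment finishes: 11:40 Jun 21, 2019.
The release is announced: 11:40 Jun 21, 2019 + 5h05m = 16:45 Jun 21, 2019.
Comparing: production rollout completes at 14:05 Jun 21, 2019 vs the release is announced at 16:45 Jun 21, 2019. Earlier: production rollout completes.

Production rollout completes — 14:05 on 2019-06-21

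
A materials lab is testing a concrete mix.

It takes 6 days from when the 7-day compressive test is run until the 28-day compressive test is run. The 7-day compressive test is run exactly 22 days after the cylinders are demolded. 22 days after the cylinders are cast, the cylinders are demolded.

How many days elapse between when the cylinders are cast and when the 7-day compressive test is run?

Causal path: the cylinders are cast → the cylinders are demolded → the 7-day compressive test is run.
Total delay along the path: 22 + 22 = 44 days.

44 days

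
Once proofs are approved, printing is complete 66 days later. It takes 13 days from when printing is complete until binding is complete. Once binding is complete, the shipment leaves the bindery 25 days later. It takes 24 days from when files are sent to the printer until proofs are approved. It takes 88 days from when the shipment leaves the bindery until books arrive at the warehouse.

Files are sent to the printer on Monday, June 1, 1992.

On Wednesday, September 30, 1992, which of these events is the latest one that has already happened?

Binding is complete

Files are sent to the printer: Jun 1, 1992.
Proofs are approved: Jun 1, 1992 + 24 days = Jun 25, 1992.
Printing is complete: Jun 25, 1992 + 66 days = Aug 30, 1992.
Binding is complete: Aug 30, 1992 + 13 days = Sep 12, 1992.
The shipment leaves the bindery: Sep 12, 1992 + 25 days = Oct 7, 1992.
Books arrive at the warehouse: Oct 7, 1992 + 88 days = Jan 3, 1993.
Sep 30, 1992 falls between when binding is complete (Sep 12, 1992) and when the shipment leaves the bindery (Oct 7, 1992).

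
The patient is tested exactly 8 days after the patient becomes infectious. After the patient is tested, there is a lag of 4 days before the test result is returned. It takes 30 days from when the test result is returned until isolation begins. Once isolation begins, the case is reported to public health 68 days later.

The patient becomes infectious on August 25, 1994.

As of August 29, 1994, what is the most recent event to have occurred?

The patient becomes infectious

The patient becomes infectious: Aug 25, 1994.
The patient is tested: Aug 25, 1994 + 8 days = Sep 2, 1994.
The test result is returned: Sep 2, 1994 + 4 days = Sep 6, 1994.
Isolation begins: Sep 6, 1994 + 30 days = Oct 6, 1994.
The case is reported to public health: Oct 6, 1994 + 68 days = Dec 13, 1994.
Aug 29, 1994 falls between when the patient becomes infectious (Aug 25, 1994) and when the patient is tested (Sep 2, 1994).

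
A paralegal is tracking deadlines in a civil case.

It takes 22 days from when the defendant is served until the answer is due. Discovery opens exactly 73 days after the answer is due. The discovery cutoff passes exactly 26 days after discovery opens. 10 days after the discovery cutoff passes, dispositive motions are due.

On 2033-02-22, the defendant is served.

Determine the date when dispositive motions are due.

The defendant is served: Feb 22, 2033.
The answer is due: Feb 22, 2033 + 22 days = Mar 16, 2033.
Discovery opens: Mar 16, 2033 + 73 days = May 28, 2033.
The discovery cutoff passes: May 28, 2033 + 26 days = Jun 23, 2033.
Dispositive motions are due: Jun 23, 2033 + 10 days = Jul 3, 2033.

2033-07-03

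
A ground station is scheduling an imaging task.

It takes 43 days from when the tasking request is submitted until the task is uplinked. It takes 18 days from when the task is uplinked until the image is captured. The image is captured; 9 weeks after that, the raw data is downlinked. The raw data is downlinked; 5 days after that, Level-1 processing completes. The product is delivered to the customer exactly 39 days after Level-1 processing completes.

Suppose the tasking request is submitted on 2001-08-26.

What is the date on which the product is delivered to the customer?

The tasking request is submitted: Aug 26, 2001.
The task is uplinked: Aug 26, 2001 + 43 days = Oct 8, 2001.
The image is captured: Oct 8, 2001 + 18 days = Oct 26, 2001.
The raw data is downlinked: Oct 26, 2001 + 9 weeks = Dec 28, 2001.
Level-1 processing completes: Dec 28, 2001 + 5 days = Jan 2, 2002.
The product is delivered to the customer: Jan 2, 2002 + 39 days = Feb 10, 2002.

2002-02-10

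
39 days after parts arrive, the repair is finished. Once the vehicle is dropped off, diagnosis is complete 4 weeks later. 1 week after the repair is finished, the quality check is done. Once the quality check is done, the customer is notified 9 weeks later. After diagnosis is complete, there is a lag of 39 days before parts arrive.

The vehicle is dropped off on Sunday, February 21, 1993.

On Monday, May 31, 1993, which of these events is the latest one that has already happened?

Parts arrive

The vehicle is dropped off: Feb 21, 1993.
Diagnosis is complete: Feb 21, 1993 + 4 weeks = Mar 21, 1993.
Parts arrive: Mar 21, 1993 + 39 days = Apr 29, 1993.
The repair is finished: Apr 29, 1993 + 39 days = Jun 7, 1993.
The quality check is done: Jun 7, 1993 + 1 week = Jun 14, 1993.
The customer is notified: Jun 14, 1993 + 9 weeks = Aug 16, 1993.
May 31, 1993 falls between when parts arrive (Apr 29, 1993) and when the repair is finished (Jun 7, 1993).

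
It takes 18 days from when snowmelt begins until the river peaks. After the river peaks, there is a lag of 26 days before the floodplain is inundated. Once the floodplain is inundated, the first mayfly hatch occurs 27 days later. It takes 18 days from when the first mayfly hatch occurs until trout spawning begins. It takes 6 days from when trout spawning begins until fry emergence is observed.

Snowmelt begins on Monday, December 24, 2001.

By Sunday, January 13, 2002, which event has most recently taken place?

Snowmelt begins: Dec 24, 2001.
The river peaks: Dec 24, 2001 + 18 days = Jan 11, 2002.
The floodplain is inundated: Jan 11, 2002 + 26 days = Feb 6, 2002.
The first mayfly hatch occurs: Feb 6, 2002 + 27 days = Mar 5, 2002.
Trout spawning begins: Mar 5, 2002 + 18 days = Mar 23, 2002.
Fry emergence is observed: Mar 23, 2002 + 6 days = Mar 29, 2002.
Jan 13, 2002 falls between when the river peaks (Jan 11, 2002) and when the floodplain is inundated (Feb 6, 2002).

The river peaks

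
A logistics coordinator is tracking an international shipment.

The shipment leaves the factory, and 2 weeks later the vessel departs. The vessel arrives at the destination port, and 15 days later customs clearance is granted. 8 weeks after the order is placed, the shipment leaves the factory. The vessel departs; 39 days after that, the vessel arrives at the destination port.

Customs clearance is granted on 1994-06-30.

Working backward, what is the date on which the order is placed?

1994-02-26

Customs clearance is granted: Jun 30, 1994.
The vessel arrives at the destination port: Jun 30, 1994 − 15 days = Jun 15, 1994.
The vessel departs: Jun 15, 1994 − 39 days = May 7, 1994.
The shipment leaves the factory: May 7, 1994 − 2 weeks = Apr 23, 1994.
The order is placed: Apr 23, 1994 − 8 weeks = Feb 26, 1994.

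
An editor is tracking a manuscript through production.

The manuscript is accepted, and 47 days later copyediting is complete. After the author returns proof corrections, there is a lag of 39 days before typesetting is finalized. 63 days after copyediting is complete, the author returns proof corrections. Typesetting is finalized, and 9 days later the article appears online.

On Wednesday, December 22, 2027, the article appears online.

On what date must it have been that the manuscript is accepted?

Saturday, July 17, 2027

The article appears online: Dec 22, 2027.
Typesetting is finalized: Dec 22, 2027 − 9 days = Dec 13, 2027.
The author returns proof corrections: Dec 13, 2027 − 39 days = Nov 4, 2027.
Copyediting is complete: Nov 4, 2027 − 63 days = Sep 2, 2027.
The manuscript is accepted: Sep 2, 2027 − 47 days = Jul 17, 2027.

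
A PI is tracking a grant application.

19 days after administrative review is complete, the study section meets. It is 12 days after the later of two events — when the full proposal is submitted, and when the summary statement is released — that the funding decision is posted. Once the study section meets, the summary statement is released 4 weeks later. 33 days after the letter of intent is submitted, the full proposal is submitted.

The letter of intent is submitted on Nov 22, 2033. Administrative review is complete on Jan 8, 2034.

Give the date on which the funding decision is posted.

Mar 8, 2034

The letter of intent is submitted: Nov 22, 2033.
The full proposal is submitted: Nov 22, 2033 + 33 days = Dec 25, 2033.
Administrative review is complete: Jan 8, 2034.
The study section meets: Jan 8, 2034 + 19 days = Jan 27, 2034.
The summary statement is released: Jan 27, 2034 + 4 weeks = Feb 24, 2034.
Both prerequisites met — the full proposal is submitted (Dec 25, 2033), the summary statement is released (Feb 24, 2034); the later is Feb 24, 2034.
The funding decision is posted: Feb 24, 2034 + 12 days = Mar 8, 2034.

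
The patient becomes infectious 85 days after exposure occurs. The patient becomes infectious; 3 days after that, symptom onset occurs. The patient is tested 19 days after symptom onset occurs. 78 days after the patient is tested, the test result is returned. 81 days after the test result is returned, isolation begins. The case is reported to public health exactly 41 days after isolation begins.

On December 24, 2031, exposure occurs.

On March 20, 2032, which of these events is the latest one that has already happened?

Exposure occurs: Dec 24, 2031.
The patient becomes infectious: Dec 24, 2031 + 85 days = Mar 18, 2032.
Symptom onset occurs: Mar 18, 2032 + 3 days = Mar 21, 2032.
The patient is tested: Mar 21, 2032 + 19 days = Apr 9, 2032.
The test result is returned: Apr 9, 2032 + 78 days = Jun 26, 2032.
Isolation begins: Jun 26, 2032 + 81 days = Sep 15, 2032.
The case is reported to public health: Sep 15, 2032 + 41 days = Oct 26, 2032.
Mar 20, 2032 falls between when the patient becomes infectious (Mar 18, 2032) and when symptom onset occurs (Mar 21, 2032).

The patient becomes infectious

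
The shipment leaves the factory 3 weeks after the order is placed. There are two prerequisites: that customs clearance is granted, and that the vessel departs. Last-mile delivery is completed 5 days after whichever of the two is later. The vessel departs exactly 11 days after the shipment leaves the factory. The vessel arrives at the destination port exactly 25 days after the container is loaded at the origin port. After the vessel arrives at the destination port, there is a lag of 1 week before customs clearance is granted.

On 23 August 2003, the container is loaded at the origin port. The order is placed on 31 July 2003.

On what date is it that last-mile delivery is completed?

29 September 2003

The container is loaded at the origin port: Aug 23, 2003.
The vessel arrives at the destination port: Aug 23, 2003 + 25 days = Sep 17, 2003.
Customs clearance is granted: Sep 17, 2003 + 1 week = Sep 24, 2003.
The order is placed: Jul 31, 2003.
The shipment leaves the factory: Jul 31, 2003 + 3 weeks = Aug 21, 2003.
The vessel departs: Aug 21, 2003 + 11 days = Sep 1, 2003.
Both prerequisites met — customs clearance is granted (Sep 24, 2003), the vessel departs (Sep 1, 2003); the later is Sep 24, 2003.
Last-mile delivery is completed: Sep 24, 2003 + 5 days = Sep 29, 2003.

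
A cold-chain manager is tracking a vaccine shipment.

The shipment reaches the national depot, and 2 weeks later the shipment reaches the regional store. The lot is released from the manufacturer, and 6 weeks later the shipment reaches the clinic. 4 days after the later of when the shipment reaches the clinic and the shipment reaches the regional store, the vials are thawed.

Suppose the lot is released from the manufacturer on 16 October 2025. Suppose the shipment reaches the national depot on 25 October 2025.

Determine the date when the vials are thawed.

1 December 2025

The lot is released from the manufacturer: Oct 16, 2025.
The shipment reaches the clinic: Oct 16, 2025 + 6 weeks = Nov 27, 2025.
The shipment reaches the national depot: Oct 25, 2025.
The shipment reaches the regional store: Oct 25, 2025 + 2 weeks = Nov 8, 2025.
Both prerequisites met — the shipment reaches the clinic (Nov 27, 2025), the shipment reaches the regional store (Nov 8, 2025); the later is Nov 27, 2025.
The vials are thawed: Nov 27, 2025 + 4 days = Dec 1, 2025.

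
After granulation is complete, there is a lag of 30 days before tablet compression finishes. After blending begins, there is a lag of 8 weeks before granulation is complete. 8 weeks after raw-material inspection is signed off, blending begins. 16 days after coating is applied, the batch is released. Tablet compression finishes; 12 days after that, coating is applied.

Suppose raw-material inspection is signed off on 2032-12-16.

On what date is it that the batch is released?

Raw-material inspection is signed off: Dec 16, 2032.
Blending begins: Dec 16, 2032 + 8 weeks = Feb 10, 2033.
Granulation is complete: Feb 10, 2033 + 8 weeks = Apr 7, 2033.
Tablet compression finishes: Apr 7, 2033 + 30 days = May 7, 2033.
Coating is applied: May 7, 2033 + 12 days = May 19, 2033.
The batch is released: May 19, 2033 + 16 days = Jun 4, 2033.

2033-06-04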